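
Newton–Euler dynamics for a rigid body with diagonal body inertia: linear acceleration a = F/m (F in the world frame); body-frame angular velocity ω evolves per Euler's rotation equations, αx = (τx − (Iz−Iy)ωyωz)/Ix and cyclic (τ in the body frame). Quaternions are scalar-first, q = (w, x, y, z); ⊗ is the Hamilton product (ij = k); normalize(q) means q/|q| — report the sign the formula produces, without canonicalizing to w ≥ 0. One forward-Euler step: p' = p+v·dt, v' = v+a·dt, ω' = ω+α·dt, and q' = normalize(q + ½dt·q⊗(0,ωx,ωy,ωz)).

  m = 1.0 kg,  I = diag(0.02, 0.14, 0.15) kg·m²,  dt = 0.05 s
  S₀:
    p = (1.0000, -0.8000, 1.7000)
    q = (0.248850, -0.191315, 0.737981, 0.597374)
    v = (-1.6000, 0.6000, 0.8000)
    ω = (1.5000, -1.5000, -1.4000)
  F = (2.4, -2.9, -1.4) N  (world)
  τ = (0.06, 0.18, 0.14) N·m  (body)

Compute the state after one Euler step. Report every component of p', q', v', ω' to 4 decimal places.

p' = (0.9200, -0.7700, 1.7400)
q' = (0.3040, -0.1850, 0.7429, 0.5670)
v' = (-1.4800, 0.4550, 0.7300)
ω' = (1.5975, -1.5332, -1.2633)

p' = p + v·dt = (0.9200, -0.7700, 1.7400)
new velocity v' = (-1.4800, 0.4550, 0.7300)
α = I⁻¹(τ − ω×Iω) = (1.9500, -0.6643, 2.7333)
ω + α·dt = (1.5975, -1.5332, -1.2633)
Hamilton product q⊗(0,ω) = (2.2302676, 0.2361626, 0.2549450, -1.1683890)
q' = normalize(q + ½dt·q⊗(0,ω)) = (0.3040, -0.1850, 0.7429, 0.5670)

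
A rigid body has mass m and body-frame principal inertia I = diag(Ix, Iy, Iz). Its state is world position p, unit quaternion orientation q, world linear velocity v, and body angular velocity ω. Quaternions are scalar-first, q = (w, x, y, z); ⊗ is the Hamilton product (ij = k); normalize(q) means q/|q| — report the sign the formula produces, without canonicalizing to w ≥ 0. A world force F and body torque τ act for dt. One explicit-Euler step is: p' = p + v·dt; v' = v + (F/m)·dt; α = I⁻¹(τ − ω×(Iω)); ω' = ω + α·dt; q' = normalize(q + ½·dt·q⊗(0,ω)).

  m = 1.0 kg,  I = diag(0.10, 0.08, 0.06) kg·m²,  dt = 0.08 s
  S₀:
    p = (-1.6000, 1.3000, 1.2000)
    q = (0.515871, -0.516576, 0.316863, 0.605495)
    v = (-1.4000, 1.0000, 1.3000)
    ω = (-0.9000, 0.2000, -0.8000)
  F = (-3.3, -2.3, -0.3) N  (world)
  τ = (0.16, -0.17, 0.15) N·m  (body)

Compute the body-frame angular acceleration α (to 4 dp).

α = (1.5680, -2.4850, 2.4400)

precession coupling ω×(Iω) = (0.0032, 0.0288, 0.0036)
(τ − ω×Iω)/I = (1.5680, -2.4850, 2.4400)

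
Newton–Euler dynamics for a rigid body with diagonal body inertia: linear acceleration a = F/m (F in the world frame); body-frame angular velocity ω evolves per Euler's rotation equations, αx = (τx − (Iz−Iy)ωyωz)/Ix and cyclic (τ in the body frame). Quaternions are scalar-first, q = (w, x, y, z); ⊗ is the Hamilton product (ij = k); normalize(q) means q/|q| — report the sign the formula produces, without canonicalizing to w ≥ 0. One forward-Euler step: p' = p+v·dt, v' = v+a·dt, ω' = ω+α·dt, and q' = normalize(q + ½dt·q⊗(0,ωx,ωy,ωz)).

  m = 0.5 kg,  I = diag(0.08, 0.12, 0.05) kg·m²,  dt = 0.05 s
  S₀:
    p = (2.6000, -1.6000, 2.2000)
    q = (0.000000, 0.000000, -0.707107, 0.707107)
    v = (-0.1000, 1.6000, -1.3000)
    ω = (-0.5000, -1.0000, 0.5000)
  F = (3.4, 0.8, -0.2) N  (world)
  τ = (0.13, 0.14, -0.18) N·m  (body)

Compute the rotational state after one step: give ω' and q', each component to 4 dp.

angular accel α = (1.1875, 1.2292, -4.0000)
new body rate ω' = (-0.4406, -0.9385, 0.3000)
q⊗(0,ω) = (-1.0606605, 0.3535535, -0.3535535, -0.3535535)
updated quaternion q' = (-0.0265, 0.0088, -0.7156, 0.6979)

ω' = (-0.4406, -0.9385, 0.3000)
q' = (-0.0265, 0.0088, -0.7156, 0.6979)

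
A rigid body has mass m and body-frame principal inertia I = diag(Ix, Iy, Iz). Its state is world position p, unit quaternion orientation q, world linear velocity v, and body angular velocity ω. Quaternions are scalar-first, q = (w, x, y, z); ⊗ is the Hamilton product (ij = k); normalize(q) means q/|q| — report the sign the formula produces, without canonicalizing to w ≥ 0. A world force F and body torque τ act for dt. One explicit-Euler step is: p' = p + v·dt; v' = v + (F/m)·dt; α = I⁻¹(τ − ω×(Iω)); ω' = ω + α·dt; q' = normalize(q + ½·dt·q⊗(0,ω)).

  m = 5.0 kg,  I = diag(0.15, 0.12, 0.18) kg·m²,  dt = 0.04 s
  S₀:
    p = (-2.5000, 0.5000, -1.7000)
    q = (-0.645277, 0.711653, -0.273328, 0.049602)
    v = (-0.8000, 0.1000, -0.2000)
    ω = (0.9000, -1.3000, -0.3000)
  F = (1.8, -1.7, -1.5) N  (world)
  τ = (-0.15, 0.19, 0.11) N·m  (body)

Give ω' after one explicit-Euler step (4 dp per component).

ω' = (0.8538, -1.2394, -0.2834)

precession coupling ω×(Iω) = (0.0234, 0.0081, 0.0351)
angular accel α = (-1.1560, 1.5158, 0.4161)
ω' = ω + α·dt = (0.8538, -1.2394, -0.2834)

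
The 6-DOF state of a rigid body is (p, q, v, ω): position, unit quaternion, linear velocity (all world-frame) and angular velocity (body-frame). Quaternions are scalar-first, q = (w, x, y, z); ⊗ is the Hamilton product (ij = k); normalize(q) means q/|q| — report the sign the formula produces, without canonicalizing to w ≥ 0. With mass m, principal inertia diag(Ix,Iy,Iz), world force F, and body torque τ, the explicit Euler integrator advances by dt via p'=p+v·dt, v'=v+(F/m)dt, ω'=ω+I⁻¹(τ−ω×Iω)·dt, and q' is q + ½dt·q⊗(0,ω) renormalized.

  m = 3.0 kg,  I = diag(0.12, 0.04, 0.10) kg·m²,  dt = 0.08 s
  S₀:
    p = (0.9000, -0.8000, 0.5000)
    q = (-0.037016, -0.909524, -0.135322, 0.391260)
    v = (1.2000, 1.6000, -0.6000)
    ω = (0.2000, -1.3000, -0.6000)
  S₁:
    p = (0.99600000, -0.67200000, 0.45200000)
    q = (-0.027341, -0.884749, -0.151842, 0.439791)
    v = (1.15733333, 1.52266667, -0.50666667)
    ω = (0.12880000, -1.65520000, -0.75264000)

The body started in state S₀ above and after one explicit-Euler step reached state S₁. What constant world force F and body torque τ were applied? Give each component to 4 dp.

F = (-1.6000, -2.9000, 3.5000)
τ = (-0.0600, -0.1800, -0.1700)

Δv = v₁−v₀ = (-0.04266667, -0.07733333, 0.09333333)
m·(v₁−v₀)/dt = (-1.6000, -2.9000, 3.5000)
rate change Δω = (-0.07120000, -0.35520000, -0.15264000)
applied torque τ = (-0.0600, -0.1800, -0.1700)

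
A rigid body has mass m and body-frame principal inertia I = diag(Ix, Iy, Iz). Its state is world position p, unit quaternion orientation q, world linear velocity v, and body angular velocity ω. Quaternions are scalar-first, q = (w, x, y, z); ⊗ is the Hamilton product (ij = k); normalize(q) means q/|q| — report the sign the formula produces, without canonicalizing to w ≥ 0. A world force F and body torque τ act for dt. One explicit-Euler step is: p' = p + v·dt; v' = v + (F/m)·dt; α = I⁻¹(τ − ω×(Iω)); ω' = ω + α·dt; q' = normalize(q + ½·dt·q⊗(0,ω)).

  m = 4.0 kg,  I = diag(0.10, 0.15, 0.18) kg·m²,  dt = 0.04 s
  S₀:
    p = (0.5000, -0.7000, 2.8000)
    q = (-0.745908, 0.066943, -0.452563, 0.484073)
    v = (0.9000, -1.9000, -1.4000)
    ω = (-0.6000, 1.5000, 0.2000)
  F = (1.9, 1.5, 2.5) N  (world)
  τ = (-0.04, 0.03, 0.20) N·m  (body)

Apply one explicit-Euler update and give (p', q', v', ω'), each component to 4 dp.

p' = (0.5360, -0.7760, 2.7440)
q' = (-0.7331, 0.0595, -0.4808, 0.4774)
v' = (0.9190, -1.8850, -1.3750)
ω' = (-0.6196, 1.5054, 0.2544)

α = I⁻¹(τ − ω×Iω) = (-0.4900, 0.1360, 1.3611)
ω + α·dt = (-0.6196, 1.5054, 0.2544)
2q̇ = q⊗(0,ω) = (0.6221957, -0.3690773, -1.4226944, -0.3203049)
q + ½dt·q⊗(0,ω), renormalized = (-0.7331, 0.0595, -0.4808, 0.4774)
a = (0.4750, 0.3750, 0.6250)
p' = p + v·dt = (0.5360, -0.7760, 2.7440)
v' = v + a·dt = (0.9190, -1.8850, -1.3750)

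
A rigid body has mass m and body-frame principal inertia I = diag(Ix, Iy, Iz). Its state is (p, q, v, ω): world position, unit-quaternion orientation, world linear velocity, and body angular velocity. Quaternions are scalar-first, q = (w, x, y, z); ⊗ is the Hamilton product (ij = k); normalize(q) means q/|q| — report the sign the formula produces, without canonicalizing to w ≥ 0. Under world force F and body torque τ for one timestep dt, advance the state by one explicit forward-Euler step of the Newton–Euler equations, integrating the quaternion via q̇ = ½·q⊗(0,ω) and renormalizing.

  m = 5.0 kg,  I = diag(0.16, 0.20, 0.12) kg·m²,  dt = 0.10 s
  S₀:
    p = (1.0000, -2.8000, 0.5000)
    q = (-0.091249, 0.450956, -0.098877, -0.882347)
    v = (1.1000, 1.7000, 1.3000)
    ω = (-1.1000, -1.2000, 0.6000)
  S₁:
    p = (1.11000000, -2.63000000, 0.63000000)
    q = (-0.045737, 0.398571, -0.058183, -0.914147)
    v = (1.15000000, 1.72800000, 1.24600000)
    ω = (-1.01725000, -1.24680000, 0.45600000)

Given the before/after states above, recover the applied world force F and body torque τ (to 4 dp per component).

F = (2.5000, 1.4000, -2.7000)
τ = (0.1900, -0.1200, -0.1200)

Δω = ω₁−ω₀ = (0.08275000, -0.04680000, -0.14400000)
ω₀×(Iω₀) = (0.0576, -0.0264, 0.0528)
applied torque τ = (0.1900, -0.1200, -0.1200)
v₁ − v₀ = (0.05000000, 0.02800000, -0.05400000)
applied force F = (2.5000, 1.4000, -2.7000)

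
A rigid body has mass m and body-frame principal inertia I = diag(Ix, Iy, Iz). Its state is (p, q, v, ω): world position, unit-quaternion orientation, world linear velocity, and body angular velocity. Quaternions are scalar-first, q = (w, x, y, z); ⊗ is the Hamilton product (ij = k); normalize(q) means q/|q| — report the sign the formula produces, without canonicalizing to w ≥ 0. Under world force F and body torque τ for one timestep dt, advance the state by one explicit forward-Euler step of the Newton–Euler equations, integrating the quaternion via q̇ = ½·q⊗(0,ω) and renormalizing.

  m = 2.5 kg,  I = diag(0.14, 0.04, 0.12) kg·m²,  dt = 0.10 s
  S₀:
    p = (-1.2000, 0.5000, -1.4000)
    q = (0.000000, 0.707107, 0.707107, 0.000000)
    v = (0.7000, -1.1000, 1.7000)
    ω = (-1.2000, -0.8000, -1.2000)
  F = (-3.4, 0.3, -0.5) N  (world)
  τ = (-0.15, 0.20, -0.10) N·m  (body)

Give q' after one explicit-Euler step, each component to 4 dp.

q' = (0.0704, 0.6618, 0.7463, 0.0141)

q⊗(0,ω) = (1.4142140, -0.8485284, 0.8485284, 0.2828428)
q + ½dt·q⊗(0,ω), renormalized = (0.0704, 0.6618, 0.7463, 0.0141)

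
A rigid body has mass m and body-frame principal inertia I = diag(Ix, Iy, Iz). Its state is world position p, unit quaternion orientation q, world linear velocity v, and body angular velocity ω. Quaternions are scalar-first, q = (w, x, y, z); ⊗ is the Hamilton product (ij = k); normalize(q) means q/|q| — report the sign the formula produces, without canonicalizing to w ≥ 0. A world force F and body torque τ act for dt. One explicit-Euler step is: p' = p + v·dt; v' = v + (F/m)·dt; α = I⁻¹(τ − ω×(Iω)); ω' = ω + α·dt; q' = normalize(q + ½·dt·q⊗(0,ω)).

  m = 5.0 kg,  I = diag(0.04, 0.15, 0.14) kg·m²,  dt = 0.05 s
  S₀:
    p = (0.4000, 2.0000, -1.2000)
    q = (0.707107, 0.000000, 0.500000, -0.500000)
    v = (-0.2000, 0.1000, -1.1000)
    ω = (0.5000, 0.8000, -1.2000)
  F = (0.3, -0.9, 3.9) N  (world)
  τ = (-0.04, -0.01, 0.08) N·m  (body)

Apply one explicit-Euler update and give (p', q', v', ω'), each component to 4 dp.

a = F/m = (0.0600, -0.1800, 0.7800)
new position p' = (0.3900, 2.0050, -1.2550)
v' = v + a·dt = (-0.1970, 0.0910, -1.0610)
ω×(Iω) gyroscopic = (0.0096, 0.0600, 0.0440)
α = I⁻¹(τ − ω×Iω) = (-1.2400, -0.4667, 0.2571)
ω + α·dt = (0.4380, 0.7767, -1.1871)
2q̇ = q⊗(0,ω) = (-1.0000000, 0.1535535, 0.3156856, -1.0985284)
q' = normalize(q + ½dt·q⊗(0,ω)) = (0.6816, 0.0038, 0.5075, -0.5271)

p' = (0.3900, 2.0050, -1.2550)
q' = (0.6816, 0.0038, 0.5075, -0.5271)
v' = (-0.1970, 0.0910, -1.0610)
ω' = (0.4380, 0.7767, -1.1871)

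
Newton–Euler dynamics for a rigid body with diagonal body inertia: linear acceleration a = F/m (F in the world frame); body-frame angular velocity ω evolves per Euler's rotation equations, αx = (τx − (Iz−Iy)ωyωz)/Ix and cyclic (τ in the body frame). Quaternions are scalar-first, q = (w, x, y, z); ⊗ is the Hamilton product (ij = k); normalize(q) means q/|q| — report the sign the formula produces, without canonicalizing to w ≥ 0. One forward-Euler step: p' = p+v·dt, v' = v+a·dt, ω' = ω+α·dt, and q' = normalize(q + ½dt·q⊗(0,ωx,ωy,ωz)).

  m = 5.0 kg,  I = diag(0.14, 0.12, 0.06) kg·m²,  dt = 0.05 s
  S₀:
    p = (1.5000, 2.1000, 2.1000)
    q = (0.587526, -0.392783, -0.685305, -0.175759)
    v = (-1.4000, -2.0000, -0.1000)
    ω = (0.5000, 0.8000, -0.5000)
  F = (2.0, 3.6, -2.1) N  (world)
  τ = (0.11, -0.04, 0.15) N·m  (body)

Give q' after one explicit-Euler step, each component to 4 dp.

2q̇ = q⊗(0,ω) = (0.6567560, 0.7770227, 0.1857498, -0.2653369)
q + ½dt·q⊗(0,ω), renormalized = (0.6037, -0.3732, -0.6804, -0.1823)

q' = (0.6037, -0.3732, -0.6804, -0.1823)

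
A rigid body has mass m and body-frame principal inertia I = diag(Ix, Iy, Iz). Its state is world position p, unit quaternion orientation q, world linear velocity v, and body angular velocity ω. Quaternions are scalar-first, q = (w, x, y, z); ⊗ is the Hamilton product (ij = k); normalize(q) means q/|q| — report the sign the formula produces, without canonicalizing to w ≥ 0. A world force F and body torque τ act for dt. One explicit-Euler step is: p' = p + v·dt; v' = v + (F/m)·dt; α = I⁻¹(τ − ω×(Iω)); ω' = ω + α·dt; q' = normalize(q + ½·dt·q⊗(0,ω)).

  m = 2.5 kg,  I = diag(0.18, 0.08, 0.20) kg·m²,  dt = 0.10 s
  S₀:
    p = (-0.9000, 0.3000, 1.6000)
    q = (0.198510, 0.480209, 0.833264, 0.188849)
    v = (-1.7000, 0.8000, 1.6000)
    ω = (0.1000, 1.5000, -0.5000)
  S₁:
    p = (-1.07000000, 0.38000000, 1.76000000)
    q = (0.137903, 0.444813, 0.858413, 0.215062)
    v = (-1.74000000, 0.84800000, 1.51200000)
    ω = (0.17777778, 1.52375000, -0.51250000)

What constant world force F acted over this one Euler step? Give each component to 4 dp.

F = (-1.0000, 1.2000, -2.2000)

Δv = v₁−v₀ = (-0.04000000, 0.04800000, -0.08800000)
applied force F = (-1.0000, 1.2000, -2.2000)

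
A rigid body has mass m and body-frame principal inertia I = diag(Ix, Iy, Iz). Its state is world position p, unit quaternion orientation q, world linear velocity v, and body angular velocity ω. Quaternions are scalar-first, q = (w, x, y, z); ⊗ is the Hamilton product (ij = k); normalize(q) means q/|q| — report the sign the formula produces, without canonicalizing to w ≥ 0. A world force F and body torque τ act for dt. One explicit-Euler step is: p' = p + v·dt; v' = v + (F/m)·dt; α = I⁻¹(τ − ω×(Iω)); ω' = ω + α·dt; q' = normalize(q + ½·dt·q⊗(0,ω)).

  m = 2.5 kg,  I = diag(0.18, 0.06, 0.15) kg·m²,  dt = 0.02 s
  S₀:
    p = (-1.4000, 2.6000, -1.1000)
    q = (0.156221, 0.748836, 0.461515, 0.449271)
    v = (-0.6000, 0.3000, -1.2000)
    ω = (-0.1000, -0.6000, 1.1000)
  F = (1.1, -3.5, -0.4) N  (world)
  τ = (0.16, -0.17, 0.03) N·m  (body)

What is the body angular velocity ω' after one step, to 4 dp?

precession coupling ω×(Iω) = (-0.0594, -0.0033, -0.0072)
angular accel α = (1.2189, -2.7783, 0.2480)
new body rate ω' = (-0.0756, -0.6556, 1.1050)

ω' = (-0.0756, -0.6556, 1.1050)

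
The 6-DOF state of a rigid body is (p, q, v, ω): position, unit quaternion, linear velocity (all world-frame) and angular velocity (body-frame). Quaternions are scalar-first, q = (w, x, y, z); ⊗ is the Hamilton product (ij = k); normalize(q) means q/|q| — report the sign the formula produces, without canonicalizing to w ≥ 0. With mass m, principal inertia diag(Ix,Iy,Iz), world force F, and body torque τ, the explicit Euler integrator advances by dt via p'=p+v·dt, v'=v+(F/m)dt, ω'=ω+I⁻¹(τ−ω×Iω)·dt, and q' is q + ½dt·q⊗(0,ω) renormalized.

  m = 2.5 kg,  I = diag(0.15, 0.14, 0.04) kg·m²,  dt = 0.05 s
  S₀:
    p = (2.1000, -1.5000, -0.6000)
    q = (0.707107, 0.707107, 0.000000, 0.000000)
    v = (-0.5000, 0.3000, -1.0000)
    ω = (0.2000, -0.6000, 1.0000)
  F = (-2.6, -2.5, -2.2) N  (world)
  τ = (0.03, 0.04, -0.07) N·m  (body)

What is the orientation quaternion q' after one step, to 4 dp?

q' = (0.7033, 0.7103, -0.0283, 0.0071)

q⊗(0,ω) = (-0.1414214, 0.1414214, -1.1313712, 0.2828428)
q' = normalize(q + ½dt·q⊗(0,ω)) = (0.7033, 0.7103, -0.0283, 0.0071)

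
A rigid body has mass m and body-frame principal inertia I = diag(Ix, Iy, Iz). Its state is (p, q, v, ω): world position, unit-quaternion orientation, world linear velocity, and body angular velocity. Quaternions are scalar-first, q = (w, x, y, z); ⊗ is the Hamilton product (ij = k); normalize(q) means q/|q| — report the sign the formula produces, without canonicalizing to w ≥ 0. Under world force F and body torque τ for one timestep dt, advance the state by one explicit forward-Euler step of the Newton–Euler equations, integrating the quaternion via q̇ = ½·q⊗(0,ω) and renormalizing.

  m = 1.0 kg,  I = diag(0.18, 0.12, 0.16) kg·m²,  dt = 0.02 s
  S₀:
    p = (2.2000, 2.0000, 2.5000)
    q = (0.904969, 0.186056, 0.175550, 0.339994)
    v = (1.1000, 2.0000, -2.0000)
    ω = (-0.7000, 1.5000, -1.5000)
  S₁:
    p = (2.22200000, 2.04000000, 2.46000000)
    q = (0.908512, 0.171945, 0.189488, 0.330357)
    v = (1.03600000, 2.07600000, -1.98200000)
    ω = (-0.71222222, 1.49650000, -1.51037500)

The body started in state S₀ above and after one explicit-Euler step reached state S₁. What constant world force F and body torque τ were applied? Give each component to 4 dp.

v₁ − v₀ = (-0.06400000, 0.07600000, 0.01800000)
applied force F = (-3.2000, 3.8000, 0.9000)
Δω = ω₁−ω₀ = (-0.01222222, -0.00350000, -0.01037500)
applied torque τ = (-0.2000, 0.0000, -0.0200)

F = (-3.2000, 3.8000, 0.9000)
τ = (-0.2000, 0.0000, -0.0200)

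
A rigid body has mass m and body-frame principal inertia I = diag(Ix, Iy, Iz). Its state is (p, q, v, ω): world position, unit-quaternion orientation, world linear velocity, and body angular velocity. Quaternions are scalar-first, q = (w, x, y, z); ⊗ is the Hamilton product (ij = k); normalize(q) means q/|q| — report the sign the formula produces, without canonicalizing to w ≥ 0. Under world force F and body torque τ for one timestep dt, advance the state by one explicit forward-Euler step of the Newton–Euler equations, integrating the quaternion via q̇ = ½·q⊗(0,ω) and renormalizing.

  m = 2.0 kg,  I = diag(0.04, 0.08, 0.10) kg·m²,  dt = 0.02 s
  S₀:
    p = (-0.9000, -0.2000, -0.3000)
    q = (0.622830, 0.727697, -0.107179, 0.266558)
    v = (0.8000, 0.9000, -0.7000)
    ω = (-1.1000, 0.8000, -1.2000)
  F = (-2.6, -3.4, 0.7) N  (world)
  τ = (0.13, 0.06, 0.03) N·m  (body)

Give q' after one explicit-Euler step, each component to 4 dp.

q' = (0.6348, 0.7199, -0.0964, 0.2637)

q⊗(0,ω) = (1.2060795, -0.7697446, 1.0782866, -0.2831353)
q + ½dt·q⊗(0,ω), renormalized = (0.6348, 0.7199, -0.0964, 0.2637)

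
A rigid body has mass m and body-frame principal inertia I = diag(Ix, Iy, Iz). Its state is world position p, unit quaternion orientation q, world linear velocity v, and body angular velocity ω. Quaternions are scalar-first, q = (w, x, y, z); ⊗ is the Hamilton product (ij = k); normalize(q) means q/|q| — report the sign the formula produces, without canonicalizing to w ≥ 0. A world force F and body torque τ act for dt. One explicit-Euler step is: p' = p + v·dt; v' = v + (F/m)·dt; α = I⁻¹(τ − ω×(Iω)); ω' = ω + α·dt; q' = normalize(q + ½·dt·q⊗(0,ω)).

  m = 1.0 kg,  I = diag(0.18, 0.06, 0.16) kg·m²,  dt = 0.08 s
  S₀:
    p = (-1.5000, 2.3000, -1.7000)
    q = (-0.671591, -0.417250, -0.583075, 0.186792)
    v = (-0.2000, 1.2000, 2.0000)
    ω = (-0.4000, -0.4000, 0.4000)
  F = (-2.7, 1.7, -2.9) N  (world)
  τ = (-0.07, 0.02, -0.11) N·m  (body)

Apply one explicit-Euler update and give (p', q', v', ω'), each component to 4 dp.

p' = (-1.5160, 2.3960, -1.5400)
q' = (-0.6903, -0.4127, -0.5684, 0.1733)
v' = (-0.4160, 1.3360, 1.7680)
ω' = (-0.4240, -0.3691, 0.3546)

precession coupling ω×(Iω) = (-0.0160, -0.0032, -0.0192)
(τ − ω×Iω)/I = (-0.3000, 0.3867, -0.5675)
ω + α·dt = (-0.4240, -0.3691, 0.3546)
q⊗(0,ω) = (-0.4748468, 0.1101232, 0.3608196, -0.3349664)
updated quaternion q' = (-0.6903, -0.4127, -0.5684, 0.1733)
a = (-2.7000, 1.7000, -2.9000)
new position p' = (-1.5160, 2.3960, -1.5400)
v + (F/m)dt = (-0.4160, 1.3360, 1.7680)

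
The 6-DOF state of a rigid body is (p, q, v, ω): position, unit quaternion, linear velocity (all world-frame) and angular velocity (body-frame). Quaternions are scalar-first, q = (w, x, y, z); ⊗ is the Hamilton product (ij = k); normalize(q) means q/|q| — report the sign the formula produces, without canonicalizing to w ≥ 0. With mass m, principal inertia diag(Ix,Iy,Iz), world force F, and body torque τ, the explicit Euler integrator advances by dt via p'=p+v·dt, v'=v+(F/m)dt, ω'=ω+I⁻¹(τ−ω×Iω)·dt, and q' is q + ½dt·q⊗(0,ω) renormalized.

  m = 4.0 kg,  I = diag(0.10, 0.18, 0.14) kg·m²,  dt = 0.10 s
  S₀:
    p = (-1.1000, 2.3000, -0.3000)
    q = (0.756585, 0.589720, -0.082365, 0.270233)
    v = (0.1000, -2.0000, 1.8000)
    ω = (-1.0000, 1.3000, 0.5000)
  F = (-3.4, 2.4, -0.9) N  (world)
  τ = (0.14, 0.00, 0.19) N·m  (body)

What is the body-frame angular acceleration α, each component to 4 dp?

gyro term ω×Iω = (-0.0260, 0.0200, -0.1040)
α = I⁻¹(τ − ω×Iω) = (1.6600, -0.1111, 2.1000)

α = (1.6600, -0.1111, 2.1000)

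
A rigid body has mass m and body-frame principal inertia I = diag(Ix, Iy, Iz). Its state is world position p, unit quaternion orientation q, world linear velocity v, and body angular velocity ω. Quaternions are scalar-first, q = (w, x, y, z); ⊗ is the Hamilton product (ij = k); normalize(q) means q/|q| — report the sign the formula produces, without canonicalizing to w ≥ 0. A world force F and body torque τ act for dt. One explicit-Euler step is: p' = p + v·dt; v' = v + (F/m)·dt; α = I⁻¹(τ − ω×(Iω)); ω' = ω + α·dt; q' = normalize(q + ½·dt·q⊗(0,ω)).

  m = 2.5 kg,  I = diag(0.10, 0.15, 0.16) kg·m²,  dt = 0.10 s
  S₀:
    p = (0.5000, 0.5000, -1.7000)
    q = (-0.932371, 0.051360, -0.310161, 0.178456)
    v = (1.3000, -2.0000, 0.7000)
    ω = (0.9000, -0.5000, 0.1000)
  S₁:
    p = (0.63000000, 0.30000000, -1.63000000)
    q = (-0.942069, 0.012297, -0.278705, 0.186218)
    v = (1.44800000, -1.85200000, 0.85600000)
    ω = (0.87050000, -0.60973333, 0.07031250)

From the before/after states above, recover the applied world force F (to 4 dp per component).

v₁ − v₀ = (0.14800000, 0.14800000, 0.15600000)
applied force F = (3.7000, 3.7000, 3.9000)

F = (3.7000, 3.7000, 3.9000)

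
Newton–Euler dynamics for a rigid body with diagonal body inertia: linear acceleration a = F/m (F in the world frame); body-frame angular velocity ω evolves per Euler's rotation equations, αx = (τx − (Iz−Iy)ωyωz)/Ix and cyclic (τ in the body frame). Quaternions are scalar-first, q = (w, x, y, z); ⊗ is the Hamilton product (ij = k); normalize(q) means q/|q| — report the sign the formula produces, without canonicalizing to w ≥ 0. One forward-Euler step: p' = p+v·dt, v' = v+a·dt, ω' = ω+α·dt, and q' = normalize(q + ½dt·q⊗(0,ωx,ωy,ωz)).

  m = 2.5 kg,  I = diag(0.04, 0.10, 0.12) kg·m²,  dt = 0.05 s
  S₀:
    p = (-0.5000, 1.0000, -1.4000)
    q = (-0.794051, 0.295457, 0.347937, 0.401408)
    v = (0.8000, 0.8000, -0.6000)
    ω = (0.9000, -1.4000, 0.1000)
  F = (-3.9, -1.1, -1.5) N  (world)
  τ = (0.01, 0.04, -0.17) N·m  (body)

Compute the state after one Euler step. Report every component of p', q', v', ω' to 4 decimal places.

ω×(Iω) gyroscopic = (-0.0028, -0.0072, -0.0756)
(τ − ω×Iω)/I = (0.3200, 0.4720, -0.7867)
new body rate ω' = (0.9160, -1.3764, 0.0607)
Hamilton product q⊗(0,ω) = (0.1810597, -0.1178810, 1.4433929, -0.8061882)
updated quaternion q' = (-0.7888, 0.2923, 0.3837, 0.3809)
p' = p + v·dt = (-0.4600, 1.0400, -1.4300)
v + (F/m)dt = (0.7220, 0.7780, -0.6300)

p' = (-0.4600, 1.0400, -1.4300)
q' = (-0.7888, 0.2923, 0.3837, 0.3809)
v' = (0.7220, 0.7780, -0.6300)
ω' = (0.9160, -1.3764, 0.0607)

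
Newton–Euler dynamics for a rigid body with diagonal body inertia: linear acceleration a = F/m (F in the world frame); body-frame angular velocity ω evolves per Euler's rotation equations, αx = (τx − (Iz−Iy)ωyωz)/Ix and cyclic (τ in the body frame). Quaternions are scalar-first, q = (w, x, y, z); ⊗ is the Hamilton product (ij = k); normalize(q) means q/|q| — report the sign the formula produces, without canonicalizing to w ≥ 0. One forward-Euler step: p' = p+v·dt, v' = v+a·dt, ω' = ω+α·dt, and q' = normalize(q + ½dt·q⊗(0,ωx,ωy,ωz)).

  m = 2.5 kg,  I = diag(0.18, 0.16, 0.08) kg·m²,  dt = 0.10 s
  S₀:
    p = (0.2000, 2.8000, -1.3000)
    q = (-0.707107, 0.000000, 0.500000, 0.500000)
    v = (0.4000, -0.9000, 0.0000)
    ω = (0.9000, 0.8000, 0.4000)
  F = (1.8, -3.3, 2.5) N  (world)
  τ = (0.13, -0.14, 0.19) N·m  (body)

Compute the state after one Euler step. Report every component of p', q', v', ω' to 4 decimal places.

new position p' = (0.2400, 2.7100, -1.3000)
new velocity v' = (0.4720, -1.0320, 0.1000)
angular accel α = (0.8644, -1.1000, 2.5550)
ω + α·dt = (0.9864, 0.6900, 0.6555)
q⊗(0,ω) = (-0.6000000, -0.8363963, -0.1156856, -0.7328428)
q' = normalize(q + ½dt·q⊗(0,ω)) = (-0.7356, -0.0417, 0.4932, 0.4624)

p' = (0.2400, 2.7100, -1.3000)
q' = (-0.7356, -0.0417, 0.4932, 0.4624)
v' = (0.4720, -1.0320, 0.1000)
ω' = (0.9864, 0.6900, 0.6555)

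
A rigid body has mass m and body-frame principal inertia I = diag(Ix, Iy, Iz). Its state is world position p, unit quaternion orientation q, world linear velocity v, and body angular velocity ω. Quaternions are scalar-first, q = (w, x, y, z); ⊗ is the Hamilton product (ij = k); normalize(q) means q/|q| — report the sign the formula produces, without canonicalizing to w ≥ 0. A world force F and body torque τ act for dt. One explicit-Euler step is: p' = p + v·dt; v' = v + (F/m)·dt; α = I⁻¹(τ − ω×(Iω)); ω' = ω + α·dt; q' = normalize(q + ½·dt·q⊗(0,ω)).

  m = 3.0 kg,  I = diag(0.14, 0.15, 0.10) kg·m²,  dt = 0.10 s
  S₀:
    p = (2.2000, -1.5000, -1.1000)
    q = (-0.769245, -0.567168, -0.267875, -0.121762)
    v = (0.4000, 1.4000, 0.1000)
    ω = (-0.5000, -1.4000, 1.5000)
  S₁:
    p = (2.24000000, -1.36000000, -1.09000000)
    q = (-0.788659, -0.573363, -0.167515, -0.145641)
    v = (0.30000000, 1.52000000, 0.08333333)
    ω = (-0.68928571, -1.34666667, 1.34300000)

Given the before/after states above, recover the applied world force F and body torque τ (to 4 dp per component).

rate change Δω = (-0.18928571, 0.05333333, -0.15700000)
I·α + gyro = (-0.1600, 0.0500, -0.1500)
v₁ − v₀ = (-0.10000000, 0.12000000, -0.01666667)
F = m·Δv/dt = (-3.0000, 3.6000, -0.5000)

F = (-3.0000, 3.6000, -0.5000)
τ = (-0.1600, 0.0500, -0.1500)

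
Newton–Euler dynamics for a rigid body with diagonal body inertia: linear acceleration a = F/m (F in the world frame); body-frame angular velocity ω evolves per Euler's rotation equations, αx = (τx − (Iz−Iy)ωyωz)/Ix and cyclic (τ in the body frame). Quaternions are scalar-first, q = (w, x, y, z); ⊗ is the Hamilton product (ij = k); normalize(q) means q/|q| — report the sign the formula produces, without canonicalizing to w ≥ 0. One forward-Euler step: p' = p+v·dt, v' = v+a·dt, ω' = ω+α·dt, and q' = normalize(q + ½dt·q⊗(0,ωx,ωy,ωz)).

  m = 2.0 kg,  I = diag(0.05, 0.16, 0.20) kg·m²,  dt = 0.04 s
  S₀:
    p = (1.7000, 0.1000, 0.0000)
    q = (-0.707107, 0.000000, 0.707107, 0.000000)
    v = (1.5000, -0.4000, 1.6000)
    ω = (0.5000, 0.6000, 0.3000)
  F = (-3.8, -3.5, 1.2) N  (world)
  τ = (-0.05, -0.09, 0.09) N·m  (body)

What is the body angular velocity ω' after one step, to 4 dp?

gyro term ω×Iω = (0.0072, -0.0225, 0.0330)
(τ − ω×Iω)/I = (-1.1440, -0.4219, 0.2850)
ω + α·dt = (0.4542, 0.5831, 0.3114)

ω' = (0.4542, 0.5831, 0.3114)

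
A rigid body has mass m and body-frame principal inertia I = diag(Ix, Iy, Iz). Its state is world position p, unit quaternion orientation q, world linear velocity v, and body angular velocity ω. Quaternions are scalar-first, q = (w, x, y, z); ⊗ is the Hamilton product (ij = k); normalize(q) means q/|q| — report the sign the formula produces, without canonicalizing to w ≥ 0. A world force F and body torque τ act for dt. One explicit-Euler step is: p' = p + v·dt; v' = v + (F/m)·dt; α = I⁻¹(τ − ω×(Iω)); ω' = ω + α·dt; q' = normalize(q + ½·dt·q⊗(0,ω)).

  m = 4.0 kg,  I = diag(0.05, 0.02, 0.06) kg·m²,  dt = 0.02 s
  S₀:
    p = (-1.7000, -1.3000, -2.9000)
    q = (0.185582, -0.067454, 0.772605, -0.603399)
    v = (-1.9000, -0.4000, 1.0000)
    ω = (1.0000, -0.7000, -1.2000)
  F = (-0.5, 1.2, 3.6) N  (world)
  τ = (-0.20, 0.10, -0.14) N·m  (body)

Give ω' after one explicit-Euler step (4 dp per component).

ω' = (0.9066, -0.6120, -1.2537)

ω×(Iω) gyroscopic = (0.0336, 0.0120, 0.0210)
α = I⁻¹(τ − ω×Iω) = (-4.6720, 4.4000, -2.6833)
ω' = ω + α·dt = (0.9066, -0.6120, -1.2537)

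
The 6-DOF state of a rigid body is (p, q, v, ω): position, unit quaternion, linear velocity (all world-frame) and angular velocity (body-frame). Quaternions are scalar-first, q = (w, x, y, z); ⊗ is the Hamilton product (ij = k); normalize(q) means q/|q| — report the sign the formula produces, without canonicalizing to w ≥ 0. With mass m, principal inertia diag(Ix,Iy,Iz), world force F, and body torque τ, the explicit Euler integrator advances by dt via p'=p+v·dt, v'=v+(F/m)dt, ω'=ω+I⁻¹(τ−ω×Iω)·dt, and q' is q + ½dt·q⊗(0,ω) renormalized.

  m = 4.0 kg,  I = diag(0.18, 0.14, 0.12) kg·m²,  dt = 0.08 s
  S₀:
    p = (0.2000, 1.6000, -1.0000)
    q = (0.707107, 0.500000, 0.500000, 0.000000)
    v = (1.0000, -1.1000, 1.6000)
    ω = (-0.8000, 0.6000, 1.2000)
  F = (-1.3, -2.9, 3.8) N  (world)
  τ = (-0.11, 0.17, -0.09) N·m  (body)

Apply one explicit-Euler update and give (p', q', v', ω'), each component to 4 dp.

a = F/m = (-0.3250, -0.7250, 0.9500)
new position p' = (0.2800, 1.5120, -0.8720)
v' = v + a·dt = (0.9740, -1.1580, 1.6760)
angular accel α = (-0.5311, 1.6257, -0.9100)
ω' = ω + α·dt = (-0.8425, 0.7301, 1.1272)
Hamilton product q⊗(0,ω) = (0.1000000, 0.0343144, -0.1757358, 1.5485284)
q + ½dt·q⊗(0,ω), renormalized = (0.7097, 0.5004, 0.4920, 0.0618)

p' = (0.2800, 1.5120, -0.8720)
q' = (0.7097, 0.5004, 0.4920, 0.0618)
v' = (0.9740, -1.1580, 1.6760)
ω' = (-0.8425, 0.7301, 1.1272)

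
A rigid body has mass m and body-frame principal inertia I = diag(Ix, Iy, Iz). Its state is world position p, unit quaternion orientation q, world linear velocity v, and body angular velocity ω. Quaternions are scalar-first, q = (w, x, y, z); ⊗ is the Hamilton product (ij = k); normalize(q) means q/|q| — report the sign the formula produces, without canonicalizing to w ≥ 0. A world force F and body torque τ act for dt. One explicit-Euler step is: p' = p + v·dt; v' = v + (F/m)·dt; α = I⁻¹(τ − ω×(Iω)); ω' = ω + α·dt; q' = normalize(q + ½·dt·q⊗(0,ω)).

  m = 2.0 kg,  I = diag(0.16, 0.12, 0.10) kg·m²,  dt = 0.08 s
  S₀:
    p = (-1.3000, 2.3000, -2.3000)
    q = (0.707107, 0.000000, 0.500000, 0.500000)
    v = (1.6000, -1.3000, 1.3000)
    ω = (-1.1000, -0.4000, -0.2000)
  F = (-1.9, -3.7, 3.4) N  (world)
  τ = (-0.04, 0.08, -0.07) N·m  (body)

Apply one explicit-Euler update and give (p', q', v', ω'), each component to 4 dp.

α = I⁻¹(τ − ω×Iω) = (-0.2400, 0.5567, -0.5240)
ω + α·dt = (-1.1192, -0.3555, -0.2419)
2q̇ = q⊗(0,ω) = (0.3000000, -0.6778177, -0.8328428, 0.4085786)
updated quaternion q' = (0.7183, -0.0271, 0.4662, 0.5158)
a = (-0.9500, -1.8500, 1.7000)
p' = p + v·dt = (-1.1720, 2.1960, -2.1960)
v' = v + a·dt = (1.5240, -1.4480, 1.4360)

p' = (-1.1720, 2.1960, -2.1960)
q' = (0.7183, -0.0271, 0.4662, 0.5158)
v' = (1.5240, -1.4480, 1.4360)
ω' = (-1.1192, -0.3555, -0.2419)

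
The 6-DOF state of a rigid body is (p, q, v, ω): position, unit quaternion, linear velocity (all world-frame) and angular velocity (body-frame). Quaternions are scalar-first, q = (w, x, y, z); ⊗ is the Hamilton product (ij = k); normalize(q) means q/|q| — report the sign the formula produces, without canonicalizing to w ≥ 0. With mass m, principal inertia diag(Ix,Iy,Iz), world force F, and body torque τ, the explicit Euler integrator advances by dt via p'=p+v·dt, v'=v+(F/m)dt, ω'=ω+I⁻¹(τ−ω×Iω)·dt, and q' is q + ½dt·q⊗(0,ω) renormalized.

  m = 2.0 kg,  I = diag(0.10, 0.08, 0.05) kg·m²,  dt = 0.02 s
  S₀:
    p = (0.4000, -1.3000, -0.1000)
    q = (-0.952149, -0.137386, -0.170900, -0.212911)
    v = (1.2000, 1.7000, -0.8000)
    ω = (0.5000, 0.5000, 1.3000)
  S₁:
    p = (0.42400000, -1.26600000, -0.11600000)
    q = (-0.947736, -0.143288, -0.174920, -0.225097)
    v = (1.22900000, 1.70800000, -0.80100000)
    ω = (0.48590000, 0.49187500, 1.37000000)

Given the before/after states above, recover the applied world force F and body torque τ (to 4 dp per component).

F = (2.9000, 0.8000, -0.1000)
τ = (-0.0900, 0.0000, 0.1700)

Δω = ω₁−ω₀ = (-0.01410000, -0.00812500, 0.07000000)
τ = I·(Δω/dt) + ω₀×(Iω₀) = (-0.0900, 0.0000, 0.1700)
Δv = v₁−v₀ = (0.02900000, 0.00800000, -0.00100000)
F = m·Δv/dt = (2.9000, 0.8000, -0.1000)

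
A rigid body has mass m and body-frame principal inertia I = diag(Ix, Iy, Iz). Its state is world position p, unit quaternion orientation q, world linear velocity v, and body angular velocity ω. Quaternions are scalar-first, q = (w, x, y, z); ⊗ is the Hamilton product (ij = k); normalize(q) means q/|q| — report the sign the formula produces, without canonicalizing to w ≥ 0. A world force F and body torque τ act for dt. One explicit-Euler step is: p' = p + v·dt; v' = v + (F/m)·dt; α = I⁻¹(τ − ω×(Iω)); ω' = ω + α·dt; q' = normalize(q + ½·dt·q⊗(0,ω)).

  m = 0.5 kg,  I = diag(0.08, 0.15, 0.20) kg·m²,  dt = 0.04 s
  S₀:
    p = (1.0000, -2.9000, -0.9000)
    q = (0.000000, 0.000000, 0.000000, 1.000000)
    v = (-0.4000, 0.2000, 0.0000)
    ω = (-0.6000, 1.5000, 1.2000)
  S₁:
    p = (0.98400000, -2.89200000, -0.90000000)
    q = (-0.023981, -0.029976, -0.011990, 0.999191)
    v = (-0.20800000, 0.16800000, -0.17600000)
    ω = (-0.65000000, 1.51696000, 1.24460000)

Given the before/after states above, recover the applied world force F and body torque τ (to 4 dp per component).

F = (2.4000, -0.4000, -2.2000)
τ = (-0.0100, 0.1500, 0.1600)

v₁ − v₀ = (0.19200000, -0.03200000, -0.17600000)
m·(v₁−v₀)/dt = (2.4000, -0.4000, -2.2000)
Δω = ω₁−ω₀ = (-0.05000000, 0.01696000, 0.04460000)
gyro term ω₀×Iω₀ = (0.0900, 0.0864, -0.0630)
applied torque τ = (-0.0100, 0.1500, 0.1600)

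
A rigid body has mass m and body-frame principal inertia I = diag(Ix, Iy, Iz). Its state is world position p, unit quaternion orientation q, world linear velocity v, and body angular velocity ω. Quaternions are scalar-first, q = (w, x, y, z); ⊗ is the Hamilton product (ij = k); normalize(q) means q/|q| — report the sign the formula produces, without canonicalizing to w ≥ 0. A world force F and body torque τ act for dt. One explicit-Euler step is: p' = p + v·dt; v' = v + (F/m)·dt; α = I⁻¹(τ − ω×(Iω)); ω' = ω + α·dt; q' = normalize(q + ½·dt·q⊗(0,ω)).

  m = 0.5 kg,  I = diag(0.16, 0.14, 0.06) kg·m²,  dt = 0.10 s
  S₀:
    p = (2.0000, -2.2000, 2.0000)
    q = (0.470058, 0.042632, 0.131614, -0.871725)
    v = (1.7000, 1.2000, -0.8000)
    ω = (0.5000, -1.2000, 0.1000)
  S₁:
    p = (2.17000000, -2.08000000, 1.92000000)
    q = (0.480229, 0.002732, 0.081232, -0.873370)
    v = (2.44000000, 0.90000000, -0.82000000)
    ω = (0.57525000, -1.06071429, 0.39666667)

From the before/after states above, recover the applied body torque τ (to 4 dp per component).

τ = (0.1300, 0.2000, 0.1900)

ω₁ − ω₀ = (0.07525000, 0.13928571, 0.29666667)
I·α + gyro = (0.1300, 0.2000, 0.1900)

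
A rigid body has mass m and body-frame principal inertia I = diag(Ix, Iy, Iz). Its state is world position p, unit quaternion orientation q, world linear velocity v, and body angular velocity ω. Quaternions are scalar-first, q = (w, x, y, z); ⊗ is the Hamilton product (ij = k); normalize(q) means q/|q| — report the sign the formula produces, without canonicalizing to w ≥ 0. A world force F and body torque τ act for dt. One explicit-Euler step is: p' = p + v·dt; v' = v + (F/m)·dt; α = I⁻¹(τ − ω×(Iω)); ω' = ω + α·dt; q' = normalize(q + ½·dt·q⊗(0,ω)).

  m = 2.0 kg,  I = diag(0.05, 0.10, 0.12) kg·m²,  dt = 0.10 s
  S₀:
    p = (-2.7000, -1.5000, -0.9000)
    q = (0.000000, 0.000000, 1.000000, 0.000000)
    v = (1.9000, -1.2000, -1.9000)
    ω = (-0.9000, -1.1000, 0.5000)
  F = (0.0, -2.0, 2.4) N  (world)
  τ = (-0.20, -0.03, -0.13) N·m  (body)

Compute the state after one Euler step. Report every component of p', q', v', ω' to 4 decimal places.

p' = (-2.5100, -1.6200, -1.0900)
q' = (0.0548, 0.0249, 0.9972, 0.0449)
v' = (1.9000, -1.3000, -1.7800)
ω' = (-1.2780, -1.1615, 0.3504)

new position p' = (-2.5100, -1.6200, -1.0900)
new velocity v' = (1.9000, -1.3000, -1.7800)
precession coupling ω×(Iω) = (-0.0110, 0.0315, 0.0495)
(τ − ω×Iω)/I = (-3.7800, -0.6150, -1.4958)
new body rate ω' = (-1.2780, -1.1615, 0.3504)
Hamilton product q⊗(0,ω) = (1.1000000, 0.5000000, 0.0000000, 0.9000000)
q' = normalize(q + ½dt·q⊗(0,ω)) = (0.0548, 0.0249, 0.9972, 0.0449)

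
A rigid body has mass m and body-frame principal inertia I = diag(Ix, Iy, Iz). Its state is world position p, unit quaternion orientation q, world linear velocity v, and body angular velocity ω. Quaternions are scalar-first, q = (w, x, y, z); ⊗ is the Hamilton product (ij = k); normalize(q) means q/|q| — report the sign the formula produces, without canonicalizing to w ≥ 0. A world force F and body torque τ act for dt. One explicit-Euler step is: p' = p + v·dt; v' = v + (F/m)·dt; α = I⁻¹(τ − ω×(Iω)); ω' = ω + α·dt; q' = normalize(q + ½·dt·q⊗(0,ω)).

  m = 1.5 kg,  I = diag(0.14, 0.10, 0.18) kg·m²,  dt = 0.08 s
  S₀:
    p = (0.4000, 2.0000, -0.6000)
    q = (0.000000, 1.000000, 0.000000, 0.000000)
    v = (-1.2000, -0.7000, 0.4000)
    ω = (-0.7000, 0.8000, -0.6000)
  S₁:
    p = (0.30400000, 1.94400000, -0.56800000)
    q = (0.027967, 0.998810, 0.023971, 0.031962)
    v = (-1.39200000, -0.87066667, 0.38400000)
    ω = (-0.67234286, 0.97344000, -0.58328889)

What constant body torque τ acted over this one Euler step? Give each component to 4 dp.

Δω = ω₁−ω₀ = (0.02765714, 0.17344000, 0.01671111)
I·α + gyro = (0.0100, 0.2000, 0.0600)

τ = (0.0100, 0.2000, 0.0600)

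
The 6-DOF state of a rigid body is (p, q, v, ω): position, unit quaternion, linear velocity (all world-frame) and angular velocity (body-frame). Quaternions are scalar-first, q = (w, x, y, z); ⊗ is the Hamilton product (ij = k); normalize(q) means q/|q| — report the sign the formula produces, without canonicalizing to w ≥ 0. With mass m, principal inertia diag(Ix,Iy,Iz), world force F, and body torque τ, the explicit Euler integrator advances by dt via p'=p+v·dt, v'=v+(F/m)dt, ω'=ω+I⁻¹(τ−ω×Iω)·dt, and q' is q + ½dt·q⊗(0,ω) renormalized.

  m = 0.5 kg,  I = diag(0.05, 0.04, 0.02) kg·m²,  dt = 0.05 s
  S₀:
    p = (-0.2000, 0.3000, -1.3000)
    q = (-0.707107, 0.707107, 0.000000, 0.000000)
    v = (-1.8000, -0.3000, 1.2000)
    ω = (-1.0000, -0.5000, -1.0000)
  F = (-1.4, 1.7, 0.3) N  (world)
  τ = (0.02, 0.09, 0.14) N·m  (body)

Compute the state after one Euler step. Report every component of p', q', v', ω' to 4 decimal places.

p' = (-0.2900, 0.2850, -1.2400)
q' = (-0.6889, 0.7243, 0.0265, 0.0088)
v' = (-1.9400, -0.1300, 1.2300)
ω' = (-0.9700, -0.4250, -0.6375)

precession coupling ω×(Iω) = (-0.0100, 0.0300, -0.0050)
angular accel α = (0.6000, 1.5000, 7.2500)
new body rate ω' = (-0.9700, -0.4250, -0.6375)
Hamilton product q⊗(0,ω) = (0.7071070, 0.7071070, 1.0606605, 0.3535535)
updated quaternion q' = (-0.6889, 0.7243, 0.0265, 0.0088)
a = F/m = (-2.8000, 3.4000, 0.6000)
new position p' = (-0.2900, 0.2850, -1.2400)
v + (F/m)dt = (-1.9400, -0.1300, 1.2300)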